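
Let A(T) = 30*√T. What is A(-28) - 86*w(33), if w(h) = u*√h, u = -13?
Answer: 1118*√33 + 60*I*√7 ≈ 6422.4 + 158.75*I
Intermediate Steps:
w(h) = -13*√h
A(-28) - 86*w(33) = 30*√(-28) - (-1118)*√33 = 30*(2*I*√7) + 1118*√33 = 60*I*√7 + 1118*√33 = 1118*√33 + 60*I*√7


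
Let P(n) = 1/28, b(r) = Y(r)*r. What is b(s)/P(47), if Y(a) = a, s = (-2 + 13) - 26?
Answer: 6300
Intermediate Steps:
s = -15 (s = 11 - 26 = -15)
b(r) = r**2 (b(r) = r*r = r**2)
P(n) = 1/28
b(s)/P(47) = (-15)**2/(1/28) = 225*28 = 6300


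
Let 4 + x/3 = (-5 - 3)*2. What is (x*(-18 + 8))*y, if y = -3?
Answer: -1800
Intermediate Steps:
x = -60 (x = -12 + 3*((-5 - 3)*2) = -12 + 3*(-8*2) = -12 + 3*(-16) = -12 - 48 = -60)
(x*(-18 + 8))*y = -60*(-18 + 8)*(-3) = -60*(-10)*(-3) = 600*(-3) = -1800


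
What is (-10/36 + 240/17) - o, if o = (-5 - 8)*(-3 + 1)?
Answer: -3721/306 ≈ -12.160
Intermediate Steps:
o = 26 (o = -13*(-2) = 26)
(-10/36 + 240/17) - o = (-10/36 + 240/17) - 1*26 = (-10*1/36 + 240*(1/17)) - 26 = (-5/18 + 240/17) - 26 = 4235/306 - 26 = -3721/306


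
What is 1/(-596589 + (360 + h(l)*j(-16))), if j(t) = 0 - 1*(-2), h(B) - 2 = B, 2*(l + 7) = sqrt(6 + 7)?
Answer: -596239/355500945108 - sqrt(13)/355500945108 ≈ -1.6772e-6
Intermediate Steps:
l = -7 + sqrt(13)/2 (l = -7 + sqrt(6 + 7)/2 = -7 + sqrt(13)/2 ≈ -5.1972)
h(B) = 2 + B
j(t) = 2 (j(t) = 0 + 2 = 2)
1/(-596589 + (360 + h(l)*j(-16))) = 1/(-596589 + (360 + (2 + (-7 + sqrt(13)/2))*2)) = 1/(-596589 + (360 + (-5 + sqrt(13)/2)*2)) = 1/(-596589 + (360 + (-10 + sqrt(13)))) = 1/(-596589 + (350 + sqrt(13))) = 1/(-596239 + sqrt(13))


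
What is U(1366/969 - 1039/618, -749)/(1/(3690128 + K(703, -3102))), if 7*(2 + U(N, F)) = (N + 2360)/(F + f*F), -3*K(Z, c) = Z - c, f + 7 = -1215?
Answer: -856911386255320535/116169958422 ≈ -7.3764e+6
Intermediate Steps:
f = -1222 (f = -7 - 1215 = -1222)
K(Z, c) = -Z/3 + c/3 (K(Z, c) = -(Z - c)/3 = -Z/3 + c/3)
U(N, F) = -2 - (2360 + N)/(8547*F) (U(N, F) = -2 + ((N + 2360)/(F - 1222*F))/7 = -2 + ((2360 + N)/((-1221*F)))/7 = -2 + ((2360 + N)*(-1/(1221*F)))/7 = -2 + (-(2360 + N)/(1221*F))/7 = -2 - (2360 + N)/(8547*F))
U(1366/969 - 1039/618, -749)/(1/(3690128 + K(703, -3102))) = ((1/8547)*(-2360 - (1366/969 - 1039/618) - 17094*(-749))/(-749))/(1/(3690128 + (-1/3*703 + (1/3)*(-3102)))) = ((1/8547)*(-1/749)*(-2360 - (1366*(1/969) - 1039*1/618) + 12803406))/(1/(3690128 + (-703/3 - 1034))) = ((1/8547)*(-1/749)*(-2360 - (1366/969 - 1039/618) + 12803406))/(1/(3690128 - 3805/3)) = ((1/8547)*(-1/749)*(-2360 - 1*(-18067/66538) + 12803406))/(1/(11066579/3)) = ((1/8547)*(-1/749)*(-2360 + 18067/66538 + 12803406))/(3/11066579) = ((1/8547)*(-1/749)*(851756016815/66538))*(11066579/3) = -77432365165/38723319474*11066579/3 = -856911386255320535/116169958422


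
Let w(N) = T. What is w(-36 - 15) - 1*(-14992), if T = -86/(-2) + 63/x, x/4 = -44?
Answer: 2646097/176 ≈ 15035.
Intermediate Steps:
x = -176 (x = 4*(-44) = -176)
T = 7505/176 (T = -86/(-2) + 63/(-176) = -86*(-½) + 63*(-1/176) = 43 - 63/176 = 7505/176 ≈ 42.642)
w(N) = 7505/176
w(-36 - 15) - 1*(-14992) = 7505/176 - 1*(-14992) = 7505/176 + 14992 = 2646097/176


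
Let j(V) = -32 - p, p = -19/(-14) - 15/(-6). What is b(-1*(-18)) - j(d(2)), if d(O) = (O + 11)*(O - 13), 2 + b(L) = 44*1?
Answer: 545/7 ≈ 77.857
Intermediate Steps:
p = 27/7 (p = -19*(-1/14) - 15*(-⅙) = 19/14 + 5/2 = 27/7 ≈ 3.8571)
b(L) = 42 (b(L) = -2 + 44*1 = -2 + 44 = 42)
d(O) = (-13 + O)*(11 + O) (d(O) = (11 + O)*(-13 + O) = (-13 + O)*(11 + O))
j(V) = -251/7 (j(V) = -32 - 1*27/7 = -32 - 27/7 = -251/7)
b(-1*(-18)) - j(d(2)) = 42 - 1*(-251/7) = 42 + 251/7 = 545/7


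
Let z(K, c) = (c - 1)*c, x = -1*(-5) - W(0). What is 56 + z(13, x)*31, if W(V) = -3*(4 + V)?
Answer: 8488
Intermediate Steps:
W(V) = -12 - 3*V
x = 17 (x = -1*(-5) - (-12 - 3*0) = 5 - (-12 + 0) = 5 - 1*(-12) = 5 + 12 = 17)
z(K, c) = c*(-1 + c) (z(K, c) = (-1 + c)*c = c*(-1 + c))
56 + z(13, x)*31 = 56 + (17*(-1 + 17))*31 = 56 + (17*16)*31 = 56 + 272*31 = 56 + 8432 = 8488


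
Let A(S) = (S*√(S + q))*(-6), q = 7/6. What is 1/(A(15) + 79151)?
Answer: 79151/6264749851 + 15*√582/6264749851 ≈ 1.2692e-5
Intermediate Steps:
q = 7/6 (q = 7*(⅙) = 7/6 ≈ 1.1667)
A(S) = -6*S*√(7/6 + S) (A(S) = (S*√(S + 7/6))*(-6) = (S*√(7/6 + S))*(-6) = -6*S*√(7/6 + S))
1/(A(15) + 79151) = 1/(-1*15*√(42 + 36*15) + 79151) = 1/(-1*15*√(42 + 540) + 79151) = 1/(-1*15*√582 + 79151) = 1/(-15*√582 + 79151) = 1/(79151 - 15*√582)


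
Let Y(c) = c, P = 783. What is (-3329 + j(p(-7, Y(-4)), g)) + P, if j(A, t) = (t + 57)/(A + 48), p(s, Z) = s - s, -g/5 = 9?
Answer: -10183/4 ≈ -2545.8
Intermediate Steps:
g = -45 (g = -5*9 = -45)
p(s, Z) = 0
j(A, t) = (57 + t)/(48 + A)
(-3329 + j(p(-7, Y(-4)), g)) + P = (-3329 + (57 - 45)/(48 + 0)) + 783 = (-3329 + 12/48) + 783 = (-3329 + (1/48)*12) + 783 = (-3329 + ¼) + 783 = -13315/4 + 783 = -10183/4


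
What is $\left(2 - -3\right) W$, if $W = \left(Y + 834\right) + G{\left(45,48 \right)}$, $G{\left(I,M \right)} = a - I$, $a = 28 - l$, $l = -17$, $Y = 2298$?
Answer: $15660$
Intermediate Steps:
$a = 45$ ($a = 28 - -17 = 28 + 17 = 45$)
$G{\left(I,M \right)} = 45 - I$
$W = 3132$ ($W = \left(2298 + 834\right) + \left(45 - 45\right) = 3132 + \left(45 - 45\right) = 3132 + 0 = 3132$)
$\left(2 - -3\right) W = \left(2 - -3\right) 3132 = \left(2 + 3\right) 3132 = 5 \cdot 3132 = 15660$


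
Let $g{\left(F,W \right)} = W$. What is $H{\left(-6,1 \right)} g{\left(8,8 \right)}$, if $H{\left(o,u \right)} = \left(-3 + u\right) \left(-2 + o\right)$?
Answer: $128$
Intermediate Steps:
$H{\left(-6,1 \right)} g{\left(8,8 \right)} = \left(6 - -18 - 2 - 6\right) 8 = \left(6 + 18 - 2 - 6\right) 8 = 16 \cdot 8 = 128$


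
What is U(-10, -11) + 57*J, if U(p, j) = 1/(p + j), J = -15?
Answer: -17956/21 ≈ -855.05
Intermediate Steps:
U(p, j) = 1/(j + p)
U(-10, -11) + 57*J = 1/(-11 - 10) + 57*(-15) = 1/(-21) - 855 = -1/21 - 855 = -17956/21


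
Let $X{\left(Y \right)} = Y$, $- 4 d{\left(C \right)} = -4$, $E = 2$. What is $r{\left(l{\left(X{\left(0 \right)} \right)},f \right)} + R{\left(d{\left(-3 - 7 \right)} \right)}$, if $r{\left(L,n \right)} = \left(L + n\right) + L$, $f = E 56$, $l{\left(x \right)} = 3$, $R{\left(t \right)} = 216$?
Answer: $334$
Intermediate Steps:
$d{\left(C \right)} = 1$ ($d{\left(C \right)} = \left(- \frac{1}{4}\right) \left(-4\right) = 1$)
$f = 112$ ($f = 2 \cdot 56 = 112$)
$r{\left(L,n \right)} = n + 2 L$
$r{\left(l{\left(X{\left(0 \right)} \right)},f \right)} + R{\left(d{\left(-3 - 7 \right)} \right)} = \left(112 + 2 \cdot 3\right) + 216 = \left(112 + 6\right) + 216 = 118 + 216 = 334$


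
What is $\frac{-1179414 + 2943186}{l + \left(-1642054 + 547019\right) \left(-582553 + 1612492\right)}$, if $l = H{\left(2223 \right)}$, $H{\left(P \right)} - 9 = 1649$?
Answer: $- \frac{1763772}{1127819251207} \approx -1.5639 \cdot 10^{-6}$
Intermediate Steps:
$H{\left(P \right)} = 1658$ ($H{\left(P \right)} = 9 + 1649 = 1658$)
$l = 1658$
$\frac{-1179414 + 2943186}{l + \left(-1642054 + 547019\right) \left(-582553 + 1612492\right)} = \frac{-1179414 + 2943186}{1658 + \left(-1642054 + 547019\right) \left(-582553 + 1612492\right)} = \frac{1763772}{1658 - 1127819252865} = \frac{1763772}{-1127819251207} = 1763772 \left(- \frac{1}{1127819251207}\right) = - \frac{1763772}{1127819251207}$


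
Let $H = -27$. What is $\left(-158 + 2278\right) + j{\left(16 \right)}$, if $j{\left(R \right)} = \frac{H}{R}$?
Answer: $\frac{33893}{16} \approx 2118.3$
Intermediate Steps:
$j{\left(R \right)} = - \frac{27}{R}$
$\left(-158 + 2278\right) + j{\left(16 \right)} = \left(-158 + 2278\right) - \frac{27}{16} = 2120 - \frac{27}{16} = \frac{33893}{16}$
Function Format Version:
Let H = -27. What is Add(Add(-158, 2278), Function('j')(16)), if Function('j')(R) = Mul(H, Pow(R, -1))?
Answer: Rational(33893, 16) ≈ 2118.3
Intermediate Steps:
Function('j')(R) = Mul(-27, Pow(R, -1))
Add(Add(-158, 2278), Function('j')(16)) = Add(Add(-158, 2278), Mul(-27, Pow(16, -1))) = Add(2120, Mul(-27, Rational(1, 16))) = Add(2120, Rational(-27, 16)) = Rational(33893, 16)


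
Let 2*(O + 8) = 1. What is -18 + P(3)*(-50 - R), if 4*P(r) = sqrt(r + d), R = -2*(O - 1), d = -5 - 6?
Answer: -18 - 67*I*sqrt(2)/2 ≈ -18.0 - 47.376*I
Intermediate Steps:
O = -15/2 (O = -8 + (1/2)*1 = -8 + 1/2 = -15/2 ≈ -7.5000)
d = -11
R = 17 (R = -2*(-15/2 - 1) = -2*(-17/2) = 17)
P(r) = sqrt(-11 + r)/4 (P(r) = sqrt(r - 11)/4 = sqrt(-11 + r)/4)
-18 + P(3)*(-50 - R) = -18 + (sqrt(-11 + 3)/4)*(-50 - 1*17) = -18 + (sqrt(-8)/4)*(-50 - 17) = -18 + ((2*I*sqrt(2))/4)*(-67) = -18 + (I*sqrt(2)/2)*(-67) = -18 - 67*I*sqrt(2)/2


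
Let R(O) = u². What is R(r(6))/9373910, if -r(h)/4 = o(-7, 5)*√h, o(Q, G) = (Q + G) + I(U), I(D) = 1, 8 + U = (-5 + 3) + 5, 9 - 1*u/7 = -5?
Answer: 686/669565 ≈ 0.0010245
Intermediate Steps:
u = 98 (u = 63 - 7*(-5) = 63 + 35 = 98)
U = -5 (U = -8 + ((-5 + 3) + 5) = -8 + (-2 + 5) = -8 + 3 = -5)
o(Q, G) = 1 + G + Q (o(Q, G) = (Q + G) + 1 = (G + Q) + 1 = 1 + G + Q)
r(h) = 4*√h (r(h) = -4*(1 + 5 - 7)*√h = -(-4)*√h = 4*√h)
R(O) = 9604 (R(O) = 98² = 9604)
R(r(6))/9373910 = 9604/9373910 = 9604*(1/9373910) = 686/669565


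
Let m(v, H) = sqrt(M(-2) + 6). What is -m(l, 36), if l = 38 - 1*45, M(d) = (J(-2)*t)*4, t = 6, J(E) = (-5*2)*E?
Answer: -9*sqrt(6) ≈ -22.045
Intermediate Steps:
J(E) = -10*E
M(d) = 480 (M(d) = (-10*(-2)*6)*4 = (20*6)*4 = 120*4 = 480)
l = -7 (l = 38 - 45 = -7)
m(v, H) = 9*sqrt(6) (m(v, H) = sqrt(480 + 6) = sqrt(486) = 9*sqrt(6))
-m(l, 36) = -9*sqrt(6)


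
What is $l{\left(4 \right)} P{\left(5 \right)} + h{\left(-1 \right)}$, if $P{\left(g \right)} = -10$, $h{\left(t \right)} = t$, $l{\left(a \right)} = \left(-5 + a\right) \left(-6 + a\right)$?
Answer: $-21$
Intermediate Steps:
$l{\left(a \right)} = \left(-6 + a\right) \left(-5 + a\right)$
$l{\left(4 \right)} P{\left(5 \right)} + h{\left(-1 \right)} = \left(30 + 4^{2} - 44\right) \left(-10\right) - 1 = \left(30 + 16 - 44\right) \left(-10\right) - 1 = 2 \left(-10\right) - 1 = -20 - 1 = -21$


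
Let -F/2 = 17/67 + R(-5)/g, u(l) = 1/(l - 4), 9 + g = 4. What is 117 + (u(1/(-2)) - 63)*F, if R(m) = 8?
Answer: -160483/3015 ≈ -53.228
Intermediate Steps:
g = -5 (g = -9 + 4 = -5)
u(l) = 1/(-4 + l)
F = 902/335 (F = -2*(17/67 + 8/(-5)) = -2*(17*(1/67) + 8*(-⅕)) = -2*(17/67 - 8/5) = -2*(-451/335) = 902/335 ≈ 2.6925)
117 + (u(1/(-2)) - 63)*F = 117 + (1/(-4 + 1/(-2)) - 63)*(902/335) = 117 + (1/(-4 - ½) - 63)*(902/335) = 117 + (1/(-9/2) - 63)*(902/335) = 117 + (-2/9 - 63)*(902/335) = 117 - 569/9*902/335 = 117 - 513238/3015 = -160483/3015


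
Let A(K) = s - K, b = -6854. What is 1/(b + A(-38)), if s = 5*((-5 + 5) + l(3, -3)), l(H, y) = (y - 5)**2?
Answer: -1/6496 ≈ -0.00015394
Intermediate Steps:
l(H, y) = (-5 + y)**2
s = 320 (s = 5*((-5 + 5) + (-5 - 3)**2) = 5*(0 + (-8)**2) = 5*(0 + 64) = 5*64 = 320)
A(K) = 320 - K
1/(b + A(-38)) = 1/(-6854 + (320 - 1*(-38))) = 1/(-6854 + (320 + 38)) = 1/(-6854 + 358) = 1/(-6496) = -1/6496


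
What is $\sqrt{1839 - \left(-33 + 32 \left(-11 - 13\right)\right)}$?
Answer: $4 \sqrt{165} \approx 51.381$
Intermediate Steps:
$\sqrt{1839 - \left(-33 + 32 \left(-11 - 13\right)\right)} = \sqrt{1839 + \left(33 - -768\right)} = \sqrt{1839 + \left(33 + 768\right)} = \sqrt{1839 + 801} = \sqrt{2640} = 4 \sqrt{165}$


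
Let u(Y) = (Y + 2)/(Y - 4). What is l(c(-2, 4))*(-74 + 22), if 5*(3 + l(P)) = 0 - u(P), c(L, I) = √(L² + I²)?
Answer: 1144/5 + 156*√5/5 ≈ 298.57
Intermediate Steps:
u(Y) = (2 + Y)/(-4 + Y)
c(L, I) = √(I² + L²)
l(P) = -3 - (2 + P)/(5*(-4 + P)) (l(P) = -3 + (0 - (2 + P)/(-4 + P))/5 = -3 + (-(2 + P)/(-4 + P))/5 = -3 - (2 + P)/(5*(-4 + P)))
l(c(-2, 4))*(-74 + 22) = (2*(29 - 8*√(4² + (-2)²))/(5*(-4 + √(4² + (-2)²))))*(-74 + 22) = (2*(29 - 8*√(16 + 4))/(5*(-4 + √(16 + 4))))*(-52) = (2*(29 - 16*√5)/(5*(-4 + √20)))*(-52) = (2*(29 - 16*√5)/(5*(-4 + 2*√5)))*(-52) = -104*(29 - 16*√5)/(5*(-4 + 2*√5))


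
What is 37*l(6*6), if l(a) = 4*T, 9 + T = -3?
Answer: -1776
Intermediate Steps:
T = -12 (T = -9 - 3 = -12)
l(a) = -48 (l(a) = 4*(-12) = -48)
37*l(6*6) = 37*(-48) = -1776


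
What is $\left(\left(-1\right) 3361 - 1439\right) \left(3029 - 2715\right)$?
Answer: $-1507200$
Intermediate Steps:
$\left(\left(-1\right) 3361 - 1439\right) \left(3029 - 2715\right) = \left(-3361 - 1439\right) 314 = \left(-4800\right) 314 = -1507200$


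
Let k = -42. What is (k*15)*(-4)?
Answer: 2520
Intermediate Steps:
(k*15)*(-4) = -42*15*(-4) = -630*(-4) = 2520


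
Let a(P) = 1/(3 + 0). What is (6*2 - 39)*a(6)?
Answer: -9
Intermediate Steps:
a(P) = 1/3
(6*2 - 39)*a(6) = (6*2 - 39)*(1/3) = (12 - 39)*(1/3) = -27*1/3 = -9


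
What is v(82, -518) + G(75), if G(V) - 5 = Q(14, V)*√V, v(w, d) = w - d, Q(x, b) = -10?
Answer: 605 - 50*√3 ≈ 518.40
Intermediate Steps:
G(V) = 5 - 10*√V
v(82, -518) + G(75) = (82 - 1*(-518)) + (5 - 50*√3) = (82 + 518) + (5 - 50*√3) = 600 + (5 - 50*√3) = 605 - 50*√3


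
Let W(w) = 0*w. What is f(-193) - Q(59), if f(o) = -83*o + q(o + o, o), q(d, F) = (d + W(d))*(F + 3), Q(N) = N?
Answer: 89300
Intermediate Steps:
W(w) = 0
q(d, F) = d*(3 + F) (q(d, F) = (d + 0)*(F + 3) = d*(3 + F))
f(o) = -83*o + 2*o*(3 + o) (f(o) = -83*o + (o + o)*(3 + o) = -83*o + (2*o)*(3 + o) = -83*o + 2*o*(3 + o))
f(-193) - Q(59) = -193*(-77 + 2*(-193)) - 1*59 = -193*(-77 - 386) - 59 = -193*(-463) - 59 = 89359 - 59 = 89300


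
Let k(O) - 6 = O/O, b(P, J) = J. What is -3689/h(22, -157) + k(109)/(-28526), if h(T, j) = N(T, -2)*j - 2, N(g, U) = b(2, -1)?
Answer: -3394629/142630 ≈ -23.800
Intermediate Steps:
N(g, U) = -1
h(T, j) = -2 - j (h(T, j) = -j - 2 = -2 - j)
k(O) = 7 (k(O) = 6 + O/O = 6 + 1 = 7)
-3689/h(22, -157) + k(109)/(-28526) = -3689/(-2 - 1*(-157)) + 7/(-28526) = -3689/(-2 + 157) + 7*(-1/28526) = -3689/155 - 7/28526 = -3689*1/155 - 7/28526 = -119/5 - 7/28526 = -3394629/142630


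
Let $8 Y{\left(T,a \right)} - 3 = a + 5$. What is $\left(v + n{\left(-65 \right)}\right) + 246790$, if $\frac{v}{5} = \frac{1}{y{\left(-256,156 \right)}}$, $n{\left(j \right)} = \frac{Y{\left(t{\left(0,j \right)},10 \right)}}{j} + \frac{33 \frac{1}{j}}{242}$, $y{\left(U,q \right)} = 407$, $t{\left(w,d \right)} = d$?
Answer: $\frac{474823913}{1924} \approx 2.4679 \cdot 10^{5}$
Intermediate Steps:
$Y{\left(T,a \right)} = 1 + \frac{a}{8}$ ($Y{\left(T,a \right)} = \frac{3}{8} + \frac{a + 5}{8} = \frac{3}{8} + \frac{5 + a}{8} = \frac{3}{8} + \left(\frac{5}{8} + \frac{a}{8}\right) = 1 + \frac{a}{8}$)
$n{\left(j \right)} = \frac{105}{44 j}$ ($n{\left(j \right)} = \frac{1 + \frac{1}{8} \cdot 10}{j} + \frac{33 \frac{1}{j}}{242} = \frac{1 + \frac{5}{4}}{j} + \frac{33}{j} \frac{1}{242} = \frac{9}{4 j} + \frac{3}{22 j} = \frac{105}{44 j}$)
$v = \frac{5}{407} \approx 0.012285$
$\left(v + n{\left(-65 \right)}\right) + 246790 = \left(\frac{5}{407} + \frac{105}{44 \left(-65\right)}\right) + 246790 = \left(\frac{5}{407} + \frac{105}{44} \left(- \frac{1}{65}\right)\right) + 246790 = \left(\frac{5}{407} - \frac{21}{572}\right) + 246790 = - \frac{47}{1924} + 246790 = \frac{474823913}{1924}$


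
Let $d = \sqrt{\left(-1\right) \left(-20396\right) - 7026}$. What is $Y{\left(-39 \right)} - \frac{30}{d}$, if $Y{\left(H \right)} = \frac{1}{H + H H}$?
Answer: $\frac{1}{1482} - \frac{3 \sqrt{13370}}{1337} \approx -0.25878$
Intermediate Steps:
$d = \sqrt{13370}$ ($d = \sqrt{20396 - 7026} = \sqrt{13370} \approx 115.63$)
$Y{\left(H \right)} = \frac{1}{H + H^{2}}$
$Y{\left(-39 \right)} - \frac{30}{d} = \frac{1}{\left(-39\right) \left(1 - 39\right)} - \frac{30}{\sqrt{13370}} = - \frac{1}{39 \left(-38\right)} - 30 \frac{\sqrt{13370}}{13370} = \left(- \frac{1}{39}\right) \left(- \frac{1}{38}\right) - \frac{3 \sqrt{13370}}{1337} = \frac{1}{1482} - \frac{3 \sqrt{13370}}{1337}$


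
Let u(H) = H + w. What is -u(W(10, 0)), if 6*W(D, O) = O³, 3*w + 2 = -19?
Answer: 7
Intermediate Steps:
w = -7 (w = -⅔ + (⅓)*(-19) = -⅔ - 19/3 = -7)
W(D, O) = O³/6
u(H) = -7 + H (u(H) = H - 7 = -7 + H)
-u(W(10, 0)) = -(-7 + (⅙)*0³) = -(-7 + (⅙)*0) = -(-7 + 0) = -1*(-7) = 7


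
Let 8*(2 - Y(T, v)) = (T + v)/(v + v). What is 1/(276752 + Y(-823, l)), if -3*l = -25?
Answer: 100/27676011 ≈ 3.6132e-6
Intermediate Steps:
l = 25/3 (l = -⅓*(-25) = 25/3 ≈ 8.3333)
Y(T, v) = 2 - (T + v)/(16*v) (Y(T, v) = 2 - (T + v)/(8*(v + v)) = 2 - (T + v)/(8*(2*v)) = 2 - (T + v)*1/(2*v)/8 = 2 - (T + v)/(16*v))
1/(276752 + Y(-823, l)) = 1/(276752 + (-1*(-823) + 31*(25/3))/(16*(25/3))) = 1/(276752 + (1/16)*(3/25)*(823 + 775/3)) = 1/(276752 + (1/16)*(3/25)*(3244/3)) = 1/(276752 + 811/100) = 1/(27676011/100) = 100/27676011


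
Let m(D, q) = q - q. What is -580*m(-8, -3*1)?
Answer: 0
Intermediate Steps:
m(D, q) = 0
-580*m(-8, -3*1) = -580*0 = 0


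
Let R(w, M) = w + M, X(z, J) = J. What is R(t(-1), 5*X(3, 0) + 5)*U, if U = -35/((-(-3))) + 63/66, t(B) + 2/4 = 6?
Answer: -4949/44 ≈ -112.48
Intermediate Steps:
t(B) = 11/2 (t(B) = -½ + 6 = 11/2)
R(w, M) = M + w
U = -707/66 (U = -35/((-1*(-3))) + 63*(1/66) = -35/3 + 21/22 = -707/66 ≈ -10.712)
R(t(-1), 5*X(3, 0) + 5)*U = ((5*0 + 5) + 11/2)*(-707/66) = ((0 + 5) + 11/2)*(-707/66) = (5 + 11/2)*(-707/66) = (21/2)*(-707/66) = -4949/44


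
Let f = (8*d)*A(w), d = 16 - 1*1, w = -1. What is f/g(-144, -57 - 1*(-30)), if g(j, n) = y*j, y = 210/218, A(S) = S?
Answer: 109/126 ≈ 0.86508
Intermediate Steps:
d = 15 (d = 16 - 1 = 15)
y = 105/109 (y = 210*(1/218) = 105/109 ≈ 0.96330)
g(j, n) = 105*j/109
f = -120 (f = (8*15)*(-1) = 120*(-1) = -120)
f/g(-144, -57 - 1*(-30)) = -120/((105/109)*(-144)) = -120/(-15120/109) = -120*(-109/15120) = 109/126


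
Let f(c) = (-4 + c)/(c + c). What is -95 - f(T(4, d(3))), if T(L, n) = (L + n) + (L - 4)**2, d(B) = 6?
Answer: -953/10 ≈ -95.300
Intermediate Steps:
T(L, n) = L + n + (-4 + L)**2 (T(L, n) = (L + n) + (-4 + L)**2 = L + n + (-4 + L)**2)
f(c) = (-4 + c)/(2*c) (f(c) = (-4 + c)/((2*c)) = (-4 + c)*(1/(2*c)) = (-4 + c)/(2*c))
-95 - f(T(4, d(3))) = -95 - (-4 + (4 + 6 + (-4 + 4)**2))/(2*(4 + 6 + (-4 + 4)**2)) = -95 - (-4 + (4 + 6 + 0**2))/(2*(4 + 6 + 0**2)) = -95 - (-4 + (4 + 6 + 0))/(2*(4 + 6 + 0)) = -95 - (-4 + 10)/(2*10) = -95 - 6/(2*10) = -95 - 1*3/10 = -95 - 3/10 = -953/10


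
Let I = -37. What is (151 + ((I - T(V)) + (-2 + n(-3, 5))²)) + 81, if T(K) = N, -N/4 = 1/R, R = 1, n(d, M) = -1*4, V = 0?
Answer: 235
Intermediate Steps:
n(d, M) = -4
N = -4 (N = -4/1 = -4*1 = -4)
T(K) = -4
(151 + ((I - T(V)) + (-2 + n(-3, 5))²)) + 81 = (151 + ((-37 - 1*(-4)) + (-2 - 4)²)) + 81 = (151 + ((-37 + 4) + (-6)²)) + 81 = (151 + (-33 + 36)) + 81 = (151 + 3) + 81 = 154 + 81 = 235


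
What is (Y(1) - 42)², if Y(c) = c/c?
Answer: 1681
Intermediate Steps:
Y(c) = 1
(Y(1) - 42)² = (1 - 42)² = (-41)² = 1681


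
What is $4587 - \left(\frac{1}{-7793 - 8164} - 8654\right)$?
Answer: $\frac{211286638}{15957} \approx 13241.0$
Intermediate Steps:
$4587 - \left(\frac{1}{-7793 - 8164} - 8654\right) = 4587 - \left(\frac{1}{-15957} - 8654\right) = 4587 - \left(- \frac{1}{15957} - 8654\right) = 4587 - - \frac{138091879}{15957} = 4587 + \frac{138091879}{15957} = \frac{211286638}{15957}$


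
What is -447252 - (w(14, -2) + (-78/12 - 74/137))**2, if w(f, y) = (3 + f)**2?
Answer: -39546535201/75076 ≈ -5.2675e+5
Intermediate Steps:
-447252 - (w(14, -2) + (-78/12 - 74/137))**2 = -447252 - ((3 + 14)**2 + (-78/12 - 74/137))**2 = -447252 - (17**2 + (-78*1/12 - 74*1/137))**2 = -447252 - (289 + (-13/2 - 74/137))**2 = -447252 - (289 - 1929/274)**2 = -447252 - (77257/274)**2 = -447252 - 1*5968644049/75076 = -447252 - 5968644049/75076 = -39546535201/75076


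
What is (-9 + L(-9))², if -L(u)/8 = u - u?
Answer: 81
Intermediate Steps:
L(u) = 0 (L(u) = -8*(u - u) = -8*0 = 0)
(-9 + L(-9))² = (-9 + 0)² = (-9)² = 81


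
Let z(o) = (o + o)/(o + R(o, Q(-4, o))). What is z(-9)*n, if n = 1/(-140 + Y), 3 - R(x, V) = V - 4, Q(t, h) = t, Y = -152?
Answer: 9/292 ≈ 0.030822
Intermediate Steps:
R(x, V) = 7 - V (R(x, V) = 3 - (V - 4) = 3 - (-4 + V) = 3 + (4 - V) = 7 - V)
n = -1/292 (n = 1/(-140 - 152) = 1/(-292) = -1/292 ≈ -0.0034247)
z(o) = 2*o/(11 + o) (z(o) = (o + o)/(o + (7 - 1*(-4))) = (2*o)/(o + (7 + 4)) = (2*o)/(o + 11) = (2*o)/(11 + o) = 2*o/(11 + o))
z(-9)*n = (2*(-9)/(11 - 9))*(-1/292) = (2*(-9)/2)*(-1/292) = (2*(-9)*(½))*(-1/292) = -9*(-1/292) = 9/292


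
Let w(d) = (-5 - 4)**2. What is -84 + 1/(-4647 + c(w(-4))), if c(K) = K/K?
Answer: -390265/4646 ≈ -84.000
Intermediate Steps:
w(d) = 81 (w(d) = (-9)**2 = 81)
c(K) = 1
-84 + 1/(-4647 + c(w(-4))) = -84 + 1/(-4647 + 1) = -84 + 1/(-4646) = -84 - 1/4646 = -390265/4646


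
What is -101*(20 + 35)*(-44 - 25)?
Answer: 383295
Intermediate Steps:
-101*(20 + 35)*(-44 - 25) = -5555*(-69) = -101*(-3795) = 383295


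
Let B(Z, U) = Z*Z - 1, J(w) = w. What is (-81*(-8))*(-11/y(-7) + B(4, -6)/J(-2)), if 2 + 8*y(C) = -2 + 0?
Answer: 9396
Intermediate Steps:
B(Z, U) = -1 + Z**2 (B(Z, U) = Z**2 - 1 = -1 + Z**2)
y(C) = -1/2 (y(C) = -1/4 + (-2 + 0)/8 = -1/4 + (1/8)*(-2) = -1/4 - 1/4 = -1/2)
(-81*(-8))*(-11/y(-7) + B(4, -6)/J(-2)) = (-81*(-8))*(-11/(-1/2) + (-1 + 4**2)/(-2)) = 648*(-11*(-2) + (-1 + 16)*(-1/2)) = 648*(22 + 15*(-1/2)) = 648*(22 - 15/2) = 648*(29/2) = 9396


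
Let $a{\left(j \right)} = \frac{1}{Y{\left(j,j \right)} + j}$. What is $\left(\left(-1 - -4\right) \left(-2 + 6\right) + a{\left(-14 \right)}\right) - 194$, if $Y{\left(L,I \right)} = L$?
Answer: $- \frac{5097}{28} \approx -182.04$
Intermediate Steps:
$a{\left(j \right)} = \frac{1}{2 j}$ ($a{\left(j \right)} = \frac{1}{j + j} = \frac{1}{2 j}$)
$\left(\left(-1 - -4\right) \left(-2 + 6\right) + a{\left(-14 \right)}\right) - 194 = \left(\left(-1 - -4\right) \left(-2 + 6\right) + \frac{1}{2 \left(-14\right)}\right) - 194 = \left(\left(-1 + 4\right) 4 + \frac{1}{2} \left(- \frac{1}{14}\right)\right) - 194 = \left(3 \cdot 4 - \frac{1}{28}\right) - 194 = \left(12 - \frac{1}{28}\right) - 194 = \frac{335}{28} - 194 = - \frac{5097}{28}$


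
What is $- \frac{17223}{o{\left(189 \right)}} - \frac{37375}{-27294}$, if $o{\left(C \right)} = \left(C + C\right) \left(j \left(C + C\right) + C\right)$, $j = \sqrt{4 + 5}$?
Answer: $\frac{506136908}{379154601} \approx 1.3349$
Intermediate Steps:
$j = 3$ ($j = \sqrt{9} = 3$)
$o{\left(C \right)} = 14 C^{2}$ ($o{\left(C \right)} = \left(C + C\right) \left(3 \left(C + C\right) + C\right) = 2 C \left(3 \cdot 2 C + C\right) = 2 C \left(6 C + C\right) = 2 C 7 C = 14 C^{2}$)
$- \frac{17223}{o{\left(189 \right)}} - \frac{37375}{-27294} = - \frac{17223}{14 \cdot 189^{2}} - \frac{37375}{-27294} = - \frac{17223}{14 \cdot 35721} - - \frac{37375}{27294} = - \frac{17223}{500094} + \frac{37375}{27294} = \left(-17223\right) \frac{1}{500094} + \frac{37375}{27294} = - \frac{5741}{166698} + \frac{37375}{27294} = \frac{506136908}{379154601}$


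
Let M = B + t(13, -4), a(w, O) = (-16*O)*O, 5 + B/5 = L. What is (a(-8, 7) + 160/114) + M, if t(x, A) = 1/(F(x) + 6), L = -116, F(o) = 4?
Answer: -790873/570 ≈ -1387.5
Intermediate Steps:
B = -605 (B = -25 + 5*(-116) = -25 - 580 = -605)
a(w, O) = -16*O**2
t(x, A) = 1/10 (t(x, A) = 1/(4 + 6) = 1/10)
M = -6049/10 (M = -605 + 1/10 = -6049/10 ≈ -604.90)
(a(-8, 7) + 160/114) + M = (-16*7**2 + 160/114) - 6049/10 = (-16*49 + 160*(1/114)) - 6049/10 = (-784 + 80/57) - 6049/10 = -44608/57 - 6049/10 = -790873/570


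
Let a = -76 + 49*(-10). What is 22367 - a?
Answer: 22933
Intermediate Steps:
a = -566 (a = -76 - 490 = -566)
22367 - a = 22367 - 1*(-566) = 22367 + 566 = 22933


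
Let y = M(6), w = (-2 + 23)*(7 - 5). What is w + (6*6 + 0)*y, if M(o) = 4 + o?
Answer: 402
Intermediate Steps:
w = 42 (w = 21*2 = 42)
y = 10 (y = 4 + 6 = 10)
w + (6*6 + 0)*y = 42 + (6*6 + 0)*10 = 42 + (36 + 0)*10 = 42 + 36*10 = 42 + 360 = 402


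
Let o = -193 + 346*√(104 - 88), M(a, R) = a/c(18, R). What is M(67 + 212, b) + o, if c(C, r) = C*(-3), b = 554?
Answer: 7115/6 ≈ 1185.8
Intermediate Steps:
c(C, r) = -3*C
M(a, R) = -a/54 (M(a, R) = a/((-3*18)) = a/(-54) = a*(-1/54) = -a/54)
o = 1191 (o = -193 + 346*√16 = -193 + 346*4 = -193 + 1384 = 1191)
M(67 + 212, b) + o = -(67 + 212)/54 + 1191 = -1/54*279 + 1191 = -31/6 + 1191 = 7115/6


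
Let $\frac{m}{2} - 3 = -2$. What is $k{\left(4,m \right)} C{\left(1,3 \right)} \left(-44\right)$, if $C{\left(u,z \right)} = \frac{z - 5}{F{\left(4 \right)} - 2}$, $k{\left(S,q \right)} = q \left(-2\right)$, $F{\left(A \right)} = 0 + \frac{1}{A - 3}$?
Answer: $352$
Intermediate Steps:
$m = 2$ ($m = 6 + 2 \left(-2\right) = 6 - 4 = 2$)
$F{\left(A \right)} = \frac{1}{-3 + A}$ ($F{\left(A \right)} = 0 + \frac{1}{-3 + A} = \frac{1}{-3 + A}$)
$k{\left(S,q \right)} = - 2 q$
$C{\left(u,z \right)} = 5 - z$ ($C{\left(u,z \right)} = \frac{z - 5}{\frac{1}{-3 + 4} - 2} = \frac{-5 + z}{1^{-1} - 2} = \frac{-5 + z}{1 - 2} = \frac{-5 + z}{-1} = \left(-5 + z\right) \left(-1\right) = 5 - z$)
$k{\left(4,m \right)} C{\left(1,3 \right)} \left(-44\right) = \left(-2\right) 2 \left(5 - 3\right) \left(-44\right) = - 4 \left(5 - 3\right) \left(-44\right) = \left(-4\right) 2 \left(-44\right) = \left(-8\right) \left(-44\right) = 352$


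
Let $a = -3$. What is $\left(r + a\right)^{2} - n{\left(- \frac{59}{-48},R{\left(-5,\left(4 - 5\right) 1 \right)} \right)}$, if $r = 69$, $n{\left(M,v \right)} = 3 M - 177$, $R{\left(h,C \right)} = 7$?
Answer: $\frac{72469}{16} \approx 4529.3$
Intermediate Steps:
$n{\left(M,v \right)} = -177 + 3 M$
$\left(r + a\right)^{2} - n{\left(- \frac{59}{-48},R{\left(-5,\left(4 - 5\right) 1 \right)} \right)} = \left(69 - 3\right)^{2} - \left(-177 + 3 \left(- \frac{59}{-48}\right)\right) = 66^{2} - \left(-177 + 3 \left(\left(-59\right) \left(- \frac{1}{48}\right)\right)\right) = 4356 - \left(-177 + 3 \cdot \frac{59}{48}\right) = 4356 - \left(-177 + \frac{59}{16}\right) = 4356 - - \frac{2773}{16} = 4356 + \frac{2773}{16} = \frac{72469}{16}$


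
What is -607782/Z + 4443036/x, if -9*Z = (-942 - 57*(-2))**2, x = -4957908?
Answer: 37151035135/5245466664 ≈ 7.0825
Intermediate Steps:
Z = -76176 (Z = -(-942 - 57*(-2))**2/9 = -(-942 + 114)**2/9 = -1/9*(-828)**2 = -1/9*685584 = -76176)
-607782/Z + 4443036/x = -607782/(-76176) + 4443036/(-4957908) = -607782*(-1/76176) + 4443036*(-1/4957908) = 101297/12696 - 370253/413159 = 37151035135/5245466664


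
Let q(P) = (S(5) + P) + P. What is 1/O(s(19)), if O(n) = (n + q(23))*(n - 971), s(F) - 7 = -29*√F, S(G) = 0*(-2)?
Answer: 35113/12028384890 + 26419*√19/12028384890 ≈ 1.2493e-5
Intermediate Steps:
S(G) = 0
q(P) = 2*P (q(P) = (0 + P) + P = P + P = 2*P)
s(F) = 7 - 29*√F
O(n) = (-971 + n)*(46 + n) (O(n) = (n + 2*23)*(n - 971) = (n + 46)*(-971 + n) = (46 + n)*(-971 + n) = (-971 + n)*(46 + n))
1/O(s(19)) = 1/(-44666 + (7 - 29*√19)² - 925*(7 - 29*√19)) = 1/(-44666 + (7 - 29*√19)² + (-6475 + 26825*√19)) = 1/(-51141 + (7 - 29*√19)² + 26825*√19)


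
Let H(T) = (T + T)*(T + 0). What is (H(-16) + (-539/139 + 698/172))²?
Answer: 37486291986025/142898116 ≈ 2.6233e+5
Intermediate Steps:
H(T) = 2*T² (H(T) = (2*T)*T = 2*T²)
(H(-16) + (-539/139 + 698/172))² = (2*(-16)² + (-539/139 + 698/172))² = (2*256 + (-539*1/139 + 698*(1/172)))² = (512 + (-539/139 + 349/86))² = (512 + 2157/11954)² = (6122605/11954)² = 37486291986025/142898116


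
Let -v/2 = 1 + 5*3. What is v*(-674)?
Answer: 21568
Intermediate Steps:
v = -32 (v = -2*(1 + 5*3) = -2*(1 + 15) = -2*16 = -32)
v*(-674) = -32*(-674) = 21568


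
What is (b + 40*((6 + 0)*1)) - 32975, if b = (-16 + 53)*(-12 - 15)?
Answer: -33734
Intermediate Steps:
b = -999 (b = 37*(-27) = -999)
(b + 40*((6 + 0)*1)) - 32975 = (-999 + 40*((6 + 0)*1)) - 32975 = (-999 + 40*(6*1)) - 32975 = (-999 + 40*6) - 32975 = (-999 + 240) - 32975 = -759 - 32975 = -33734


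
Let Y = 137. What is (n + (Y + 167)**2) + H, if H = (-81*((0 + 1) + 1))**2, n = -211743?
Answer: -93083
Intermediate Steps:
H = 26244 (H = (-81*(1 + 1))**2 = (-81*2)**2 = (-162)**2 = 26244)
(n + (Y + 167)**2) + H = (-211743 + (137 + 167)**2) + 26244 = (-211743 + 304**2) + 26244 = (-211743 + 92416) + 26244 = -119327 + 26244 = -93083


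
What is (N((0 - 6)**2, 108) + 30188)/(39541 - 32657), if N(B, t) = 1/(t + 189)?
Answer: 8965837/2044548 ≈ 4.3852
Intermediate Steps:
N(B, t) = 1/(189 + t)
(N((0 - 6)**2, 108) + 30188)/(39541 - 32657) = (1/(189 + 108) + 30188)/(39541 - 32657) = (1/297 + 30188)/6884 = (1/297 + 30188)*(1/6884) = (8965837/297)*(1/6884) = 8965837/2044548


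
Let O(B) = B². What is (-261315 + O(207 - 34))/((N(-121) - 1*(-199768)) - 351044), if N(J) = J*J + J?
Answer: 115693/68378 ≈ 1.6920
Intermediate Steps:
N(J) = J + J² (N(J) = J² + J = J + J²)
(-261315 + O(207 - 34))/((N(-121) - 1*(-199768)) - 351044) = (-261315 + (207 - 34)²)/((-121*(1 - 121) - 1*(-199768)) - 351044) = (-261315 + 173²)/((-121*(-120) + 199768) - 351044) = (-261315 + 29929)/((14520 + 199768) - 351044) = -231386/(214288 - 351044) = -231386/(-136756) = -231386*(-1/136756) = 115693/68378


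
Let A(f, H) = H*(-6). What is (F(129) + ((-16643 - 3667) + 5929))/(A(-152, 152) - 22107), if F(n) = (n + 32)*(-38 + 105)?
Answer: 1198/7673 ≈ 0.15613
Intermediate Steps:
A(f, H) = -6*H
F(n) = 2144 + 67*n (F(n) = (32 + n)*67 = 2144 + 67*n)
(F(129) + ((-16643 - 3667) + 5929))/(A(-152, 152) - 22107) = ((2144 + 67*129) + ((-16643 - 3667) + 5929))/(-6*152 - 22107) = ((2144 + 8643) + (-20310 + 5929))/(-912 - 22107) = (10787 - 14381)/(-23019) = -3594*(-1/23019) = 1198/7673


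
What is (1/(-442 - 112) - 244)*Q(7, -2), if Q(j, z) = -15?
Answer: 2027655/554 ≈ 3660.0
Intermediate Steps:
(1/(-442 - 112) - 244)*Q(7, -2) = (1/(-442 - 112) - 244)*(-15) = (1/(-554) - 244)*(-15) = (-1/554 - 244)*(-15) = -135177/554*(-15) = 2027655/554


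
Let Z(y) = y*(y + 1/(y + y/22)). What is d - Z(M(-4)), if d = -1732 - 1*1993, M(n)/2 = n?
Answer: -87169/23 ≈ -3790.0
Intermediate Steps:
M(n) = 2*n
Z(y) = y*(y + 22/(23*y)) (Z(y) = y*(y + 1/(y + y*(1/22))) = y*(y + 1/(y + y/22)) = y*(y + 1/(23*y/22)) = y*(y + 22/(23*y)))
d = -3725 (d = -1732 - 1993 = -3725)
d - Z(M(-4)) = -3725 - (22/23 + (2*(-4))²) = -3725 - (22/23 + (-8)²) = -3725 - (22/23 + 64) = -3725 - 1*1494/23 = -3725 - 1494/23 = -87169/23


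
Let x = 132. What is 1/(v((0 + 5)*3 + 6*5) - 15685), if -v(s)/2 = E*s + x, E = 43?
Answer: -1/19819 ≈ -5.0457e-5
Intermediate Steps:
v(s) = -264 - 86*s (v(s) = -2*(43*s + 132) = -2*(132 + 43*s) = -264 - 86*s)
1/(v((0 + 5)*3 + 6*5) - 15685) = 1/((-264 - 86*((0 + 5)*3 + 6*5)) - 15685) = 1/((-264 - 86*(5*3 + 30)) - 15685) = 1/((-264 - 86*(15 + 30)) - 15685) = 1/((-264 - 86*45) - 15685) = 1/((-264 - 3870) - 15685) = 1/(-4134 - 15685) = 1/(-19819) = -1/19819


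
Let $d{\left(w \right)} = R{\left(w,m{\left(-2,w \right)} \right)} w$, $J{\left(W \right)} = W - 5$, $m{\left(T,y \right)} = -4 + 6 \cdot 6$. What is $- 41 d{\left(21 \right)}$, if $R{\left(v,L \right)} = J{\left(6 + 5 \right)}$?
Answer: $-5166$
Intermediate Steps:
$m{\left(T,y \right)} = 32$ ($m{\left(T,y \right)} = -4 + 36 = 32$)
$J{\left(W \right)} = -5 + W$
$R{\left(v,L \right)} = 6$ ($R{\left(v,L \right)} = -5 + \left(6 + 5\right) = -5 + 11 = 6$)
$d{\left(w \right)} = 6 w$
$- 41 d{\left(21 \right)} = - 41 \cdot 6 \cdot 21 = \left(-41\right) 126 = -5166$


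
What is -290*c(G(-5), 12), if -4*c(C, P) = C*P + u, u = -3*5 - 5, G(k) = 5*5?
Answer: 20300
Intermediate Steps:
G(k) = 25
u = -20 (u = -15 - 5 = -20)
c(C, P) = 5 - C*P/4 (c(C, P) = -(C*P - 20)/4 = -(-20 + C*P)/4 = 5 - C*P/4)
-290*c(G(-5), 12) = -290*(5 - 1/4*25*12) = -290*(5 - 75) = -290*(-70) = 20300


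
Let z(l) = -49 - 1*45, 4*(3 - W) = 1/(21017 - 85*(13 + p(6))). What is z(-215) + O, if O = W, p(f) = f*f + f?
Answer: -5948489/65368 ≈ -91.000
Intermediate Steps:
p(f) = f + f² (p(f) = f² + f = f + f²)
W = 196103/65368 (W = 3 - 1/(4*(21017 - 85*(13 + 6*(1 + 6)))) = 3 - 1/(4*(21017 - 85*(13 + 6*7))) = 3 - 1/(4*(21017 - 85*(13 + 42))) = 3 - 1/(4*(21017 - 85*55)) = 3 - 1/(4*(21017 - 4675)) = 3 - ¼/16342 = 3 - ¼*1/16342 = 3 - 1/65368 = 196103/65368 ≈ 3.0000)
O = 196103/65368 ≈ 3.0000
z(l) = -94 (z(l) = -49 - 45 = -94)
z(-215) + O = -94 + 196103/65368 = -5948489/65368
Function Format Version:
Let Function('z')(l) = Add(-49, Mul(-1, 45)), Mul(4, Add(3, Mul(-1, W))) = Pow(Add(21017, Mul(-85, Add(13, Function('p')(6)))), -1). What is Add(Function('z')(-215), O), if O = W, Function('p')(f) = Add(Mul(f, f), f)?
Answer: Rational(-5948489, 65368) ≈ -91.000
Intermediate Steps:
Function('p')(f) = Add(f, Pow(f, 2)) (Function('p')(f) = Add(Pow(f, 2), f) = Add(f, Pow(f, 2)))
W = Rational(196103, 65368) (W = Add(3, Mul(Rational(-1, 4), Pow(Add(21017, Mul(-85, Add(13, Mul(6, Add(1, 6))))), -1))) = Add(3, Mul(Rational(-1, 4), Pow(Add(21017, Mul(-85, Add(13, Mul(6, 7)))), -1))) = Add(3, Mul(Rational(-1, 4), Pow(Add(21017, Mul(-85, Add(13, 42))), -1))) = Add(3, Mul(Rational(-1, 4), Pow(Add(21017, Mul(-85, 55)), -1))) = Add(3, Mul(Rational(-1, 4), Pow(Add(21017, -4675), -1))) = Add(3, Mul(Rational(-1, 4), Pow(16342, -1))) = Add(3, Mul(Rational(-1, 4), Rational(1, 16342))) = Add(3, Rational(-1, 65368)) = Rational(196103, 65368) ≈ 3.0000)
O = Rational(196103, 65368) ≈ 3.0000
Function('z')(l) = -94 (Function('z')(l) = Add(-49, -45) = -94)
Add(Function('z')(-215), O) = Add(-94, Rational(196103, 65368)) = Rational(-5948489, 65368)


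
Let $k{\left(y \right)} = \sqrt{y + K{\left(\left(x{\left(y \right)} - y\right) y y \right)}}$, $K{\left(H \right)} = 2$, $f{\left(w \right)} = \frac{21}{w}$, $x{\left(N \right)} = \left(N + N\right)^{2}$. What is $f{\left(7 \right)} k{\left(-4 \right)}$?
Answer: $3 i \sqrt{2} \approx 4.2426 i$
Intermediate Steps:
$x{\left(N \right)} = 4 N^{2}$ ($x{\left(N \right)} = \left(2 N\right)^{2} = 4 N^{2}$)
$k{\left(y \right)} = \sqrt{2 + y}$ ($k{\left(y \right)} = \sqrt{y + 2} = \sqrt{2 + y}$)
$f{\left(7 \right)} k{\left(-4 \right)} = \frac{21}{7} \sqrt{2 - 4} = 21 \cdot \frac{1}{7} \sqrt{-2} = 3 i \sqrt{2}$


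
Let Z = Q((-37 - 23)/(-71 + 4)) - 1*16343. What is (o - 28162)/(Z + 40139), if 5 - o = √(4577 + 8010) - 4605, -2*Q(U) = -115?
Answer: -47104/47707 - 2*√12587/47707 ≈ -0.99206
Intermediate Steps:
Q(U) = 115/2 (Q(U) = -½*(-115) = 115/2)
Z = -32571/2 (Z = 115/2 - 1*16343 = 115/2 - 16343 = -32571/2 ≈ -16286.)
o = 4610 - √12587 (o = 5 - (√(4577 + 8010) - 4605) = 5 - (√12587 - 4605) = 5 - (-4605 + √12587) = 5 + (4605 - √12587) = 4610 - √12587 ≈ 4497.8)
(o - 28162)/(Z + 40139) = ((4610 - √12587) - 28162)/(-32571/2 + 40139) = (-23552 - √12587)/(47707/2) = (-23552 - √12587)*(2/47707) = -47104/47707 - 2*√12587/47707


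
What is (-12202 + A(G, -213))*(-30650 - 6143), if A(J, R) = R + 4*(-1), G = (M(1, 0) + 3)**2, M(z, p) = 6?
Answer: 456932267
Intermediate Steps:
G = 81 (G = (6 + 3)**2 = 9**2 = 81)
A(J, R) = -4 + R (A(J, R) = R - 4 = -4 + R)
(-12202 + A(G, -213))*(-30650 - 6143) = (-12202 + (-4 - 213))*(-30650 - 6143) = (-12202 - 217)*(-36793) = -12419*(-36793) = 456932267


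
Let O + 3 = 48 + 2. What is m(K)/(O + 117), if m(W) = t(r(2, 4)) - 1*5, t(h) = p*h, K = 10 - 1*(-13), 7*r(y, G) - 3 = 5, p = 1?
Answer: -27/1148 ≈ -0.023519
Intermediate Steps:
O = 47 (O = -3 + (48 + 2) = -3 + 50 = 47)
r(y, G) = 8/7 (r(y, G) = 3/7 + (⅐)*5 = 3/7 + 5/7 = 8/7)
K = 23 (K = 10 + 13 = 23)
t(h) = h (t(h) = 1*h = h)
m(W) = -27/7 (m(W) = 8/7 - 1*5 = 8/7 - 5 = -27/7)
m(K)/(O + 117) = -27/7/(47 + 117) = -27/7/164 = (1/164)*(-27/7) = -27/1148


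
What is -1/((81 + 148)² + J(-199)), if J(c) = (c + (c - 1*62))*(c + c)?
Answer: -1/235521 ≈ -4.2459e-6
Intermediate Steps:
J(c) = 2*c*(-62 + 2*c) (J(c) = (c + (c - 62))*(2*c) = (c + (-62 + c))*(2*c) = (-62 + 2*c)*(2*c) = 2*c*(-62 + 2*c))
-1/((81 + 148)² + J(-199)) = -1/((81 + 148)² + 4*(-199)*(-31 - 199)) = -1/(229² + 4*(-199)*(-230)) = -1/(52441 + 183080) = -1/235521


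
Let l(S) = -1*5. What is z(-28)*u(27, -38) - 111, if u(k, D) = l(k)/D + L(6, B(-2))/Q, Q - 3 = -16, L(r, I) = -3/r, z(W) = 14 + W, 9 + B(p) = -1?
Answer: -28005/247 ≈ -113.38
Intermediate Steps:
B(p) = -10 (B(p) = -9 - 1 = -10)
l(S) = -5
Q = -13 (Q = 3 - 16 = -13)
u(k, D) = 1/26 - 5/D (u(k, D) = -5/D - 3/6/(-13) = -5/D - 3*⅙*(-1/13) = -5/D - ½*(-1/13) = -5/D + 1/26 = 1/26 - 5/D)
z(-28)*u(27, -38) - 111 = (14 - 28)*((1/26)*(-130 - 38)/(-38)) - 111 = -7*(-1)*(-168)/(13*38) - 111 = -14*42/247 - 111 = -588/247 - 111 = -28005/247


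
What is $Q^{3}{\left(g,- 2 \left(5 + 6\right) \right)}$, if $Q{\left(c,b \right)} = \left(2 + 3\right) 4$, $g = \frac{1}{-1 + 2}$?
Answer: $8000$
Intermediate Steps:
$g = 1$ ($g = 1^{-1} = 1$)
$Q{\left(c,b \right)} = 20$ ($Q{\left(c,b \right)} = 5 \cdot 4 = 20$)
$Q^{3}{\left(g,- 2 \left(5 + 6\right) \right)} = 20^{3} = 8000$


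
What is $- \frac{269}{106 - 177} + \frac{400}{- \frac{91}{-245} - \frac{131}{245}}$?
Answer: $- \frac{173681}{71} \approx -2446.2$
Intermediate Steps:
$- \frac{269}{106 - 177} + \frac{400}{- \frac{91}{-245} - \frac{131}{245}} = - \frac{269}{-71} + \frac{400}{\left(-91\right) \left(- \frac{1}{245}\right) - \frac{131}{245}} = \left(-269\right) \left(- \frac{1}{71}\right) + \frac{400}{\frac{13}{35} - \frac{131}{245}} = \frac{269}{71} + \frac{400}{- \frac{8}{49}} = \frac{269}{71} + 400 \left(- \frac{49}{8}\right) = \frac{269}{71} - 2450 = - \frac{173681}{71}$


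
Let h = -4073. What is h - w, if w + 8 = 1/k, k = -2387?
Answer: -9703154/2387 ≈ -4065.0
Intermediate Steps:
w = -19097/2387 (w = -8 + 1/(-2387) = -8 - 1/2387 = -19097/2387 ≈ -8.0004)
h - w = -4073 - 1*(-19097/2387) = -4073 + 19097/2387 = -9703154/2387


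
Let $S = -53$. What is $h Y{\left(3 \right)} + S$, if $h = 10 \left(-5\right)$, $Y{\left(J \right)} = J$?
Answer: $-203$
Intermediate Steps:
$h = -50$
$h Y{\left(3 \right)} + S = \left(-50\right) 3 - 53 = -150 - 53 = -203$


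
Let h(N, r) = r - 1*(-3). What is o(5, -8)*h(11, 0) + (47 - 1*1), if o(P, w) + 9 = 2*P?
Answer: 49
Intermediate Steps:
h(N, r) = 3 + r (h(N, r) = r + 3 = 3 + r)
o(P, w) = -9 + 2*P
o(5, -8)*h(11, 0) + (47 - 1*1) = (-9 + 2*5)*(3 + 0) + (47 - 1*1) = (-9 + 10)*3 + (47 - 1) = 1*3 + 46 = 3 + 46 = 49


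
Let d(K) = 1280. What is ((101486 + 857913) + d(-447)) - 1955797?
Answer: -995118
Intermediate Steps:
((101486 + 857913) + d(-447)) - 1955797 = ((101486 + 857913) + 1280) - 1955797 = (959399 + 1280) - 1955797 = 960679 - 1955797 = -995118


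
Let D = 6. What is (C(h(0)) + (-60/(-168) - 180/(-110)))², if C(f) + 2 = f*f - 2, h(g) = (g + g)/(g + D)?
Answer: 95481/23716 ≈ 4.0260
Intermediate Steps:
h(g) = 2*g/(6 + g) (h(g) = (g + g)/(g + 6) = (2*g)/(6 + g) = 2*g/(6 + g))
C(f) = -4 + f² (C(f) = -2 + (f*f - 2) = -2 + (f² - 2) = -2 + (-2 + f²) = -4 + f²)
(C(h(0)) + (-60/(-168) - 180/(-110)))² = ((-4 + (2*0/(6 + 0))²) + (-60/(-168) - 180/(-110)))² = ((-4 + (2*0/6)²) + (-60*(-1/168) - 180*(-1/110)))² = ((-4 + (2*0*(⅙))²) + (5/14 + 18/11))² = ((-4 + 0²) + 307/154)² = ((-4 + 0) + 307/154)² = (-4 + 307/154)² = (-309/154)² = 95481/23716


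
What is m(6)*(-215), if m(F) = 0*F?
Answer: 0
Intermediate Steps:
m(F) = 0
m(6)*(-215) = 0*(-215) = 0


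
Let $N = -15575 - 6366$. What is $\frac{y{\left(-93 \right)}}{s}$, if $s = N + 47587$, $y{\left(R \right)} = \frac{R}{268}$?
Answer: $- \frac{93}{6873128} \approx -1.3531 \cdot 10^{-5}$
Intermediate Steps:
$N = -21941$ ($N = -15575 - 6366 = -21941$)
$y{\left(R \right)} = \frac{R}{268}$ ($y{\left(R \right)} = R \frac{1}{268} = \frac{R}{268}$)
$s = 25646$ ($s = -21941 + 47587 = 25646$)
$\frac{y{\left(-93 \right)}}{s} = \frac{\frac{1}{268} \left(-93\right)}{25646} = \left(- \frac{93}{268}\right) \frac{1}{25646} = - \frac{93}{6873128}$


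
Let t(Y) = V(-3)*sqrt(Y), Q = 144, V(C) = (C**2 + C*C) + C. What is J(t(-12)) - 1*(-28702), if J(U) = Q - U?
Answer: 28846 - 30*I*sqrt(3) ≈ 28846.0 - 51.962*I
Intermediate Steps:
V(C) = C + 2*C**2 (V(C) = (C**2 + C**2) + C = 2*C**2 + C = C + 2*C**2)
t(Y) = 15*sqrt(Y) (t(Y) = (-3*(1 + 2*(-3)))*sqrt(Y) = (-3*(1 - 6))*sqrt(Y) = (-3*(-5))*sqrt(Y) = 15*sqrt(Y))
J(U) = 144 - U
J(t(-12)) - 1*(-28702) = (144 - 15*sqrt(-12)) - 1*(-28702) = (144 - 15*2*I*sqrt(3)) + 28702 = (144 - 30*I*sqrt(3)) + 28702 = 28846 - 30*I*sqrt(3)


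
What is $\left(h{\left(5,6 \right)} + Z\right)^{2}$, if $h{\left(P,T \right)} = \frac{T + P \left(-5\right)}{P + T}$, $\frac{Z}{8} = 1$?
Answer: $\frac{4761}{121} \approx 39.347$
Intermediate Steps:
$Z = 8$ ($Z = 8 \cdot 1 = 8$)
$h{\left(P,T \right)} = \frac{T - 5 P}{P + T}$
$\left(h{\left(5,6 \right)} + Z\right)^{2} = \left(\frac{6 - 25}{5 + 6} + 8\right)^{2} = \left(\frac{6 - 25}{11} + 8\right)^{2} = \left(\frac{1}{11} \left(-19\right) + 8\right)^{2} = \left(- \frac{19}{11} + 8\right)^{2} = \left(\frac{69}{11}\right)^{2} = \frac{4761}{121}$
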